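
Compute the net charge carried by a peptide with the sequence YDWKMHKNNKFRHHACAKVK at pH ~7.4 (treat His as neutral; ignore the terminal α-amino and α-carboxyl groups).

At pH ~7.4 the Lys and Arg side chains are protonated (+1), the Asp and Glu side chains are deprotonated (−1), and with His taken as neutral all other side chains carry no charge.
Positive (K, R): K4, K7, K10, R12, K18, K20 → +6.
Negative (D, E): D2 → −1.
Net charge = (+6) + (−1) = +5.

+5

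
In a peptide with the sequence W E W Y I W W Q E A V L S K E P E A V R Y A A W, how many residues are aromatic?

F, W, and Y each carry an aromatic ring on the side chain.
Matching residues: W1, W3, Y4, W6, W7, Y21, W24.

7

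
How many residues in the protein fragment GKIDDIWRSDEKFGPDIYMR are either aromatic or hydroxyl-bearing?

4

Aromatic: F, W, Y. Hydroxyl-bearing: S, T, Y.
Aromatic residues here: W7, F13, Y18 (3).
Hydroxyl-bearing residues here: S9, Y18 (2).
Y is in both groups, so the 1 Y residue must not be double-counted.
Total = 3 + 2 − 1 = 4.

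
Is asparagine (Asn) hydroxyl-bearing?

No

S, T, and Y are the three residues with a side-chain hydroxyl.
Asparagine is not in this group.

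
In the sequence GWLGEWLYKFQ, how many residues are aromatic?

4

F, W, and Y each carry an aromatic ring on the side chain.
Matching residues: W2, W6, Y8, F10.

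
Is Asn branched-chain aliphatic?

V, L, and I make up the branched-chain aliphatic group.
Asparagine is not in this group.

No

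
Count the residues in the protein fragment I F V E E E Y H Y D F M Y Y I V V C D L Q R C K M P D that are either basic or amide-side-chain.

Basic: H, K, R. Amide-side-chain: N, Q.
Basic residues here: H8, R22, K24 (3).
Amide-side-chain residues here: Q21 (1).
The two groups share no amino acid, so total = 3 + 1 = 4.

4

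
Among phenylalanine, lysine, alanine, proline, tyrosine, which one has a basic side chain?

K, R, and H are the three residues with basic side chains (ε-amine, guanidinium, and imidazole respectively).
Of the listed options, only lysine belongs to this group.

lysine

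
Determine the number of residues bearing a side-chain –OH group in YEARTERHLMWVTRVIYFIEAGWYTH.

The –OH-bearing residues are Ser, Thr (aliphatic alcohols), and Tyr (phenol).
Matching residues: Y1, T5, T13, Y17, Y24, T25.

6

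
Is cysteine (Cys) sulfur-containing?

The sulfur-bearing residues are cysteine (–SH) and methionine (–S–CH₃).
Cysteine is in this group.

Yes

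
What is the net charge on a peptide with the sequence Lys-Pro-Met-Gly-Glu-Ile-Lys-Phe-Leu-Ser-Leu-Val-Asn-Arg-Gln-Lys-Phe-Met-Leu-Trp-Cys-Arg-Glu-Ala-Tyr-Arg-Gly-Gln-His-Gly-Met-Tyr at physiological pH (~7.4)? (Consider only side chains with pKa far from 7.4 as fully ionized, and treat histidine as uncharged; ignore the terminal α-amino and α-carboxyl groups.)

+4

The side chains ionized at physiological pH are Lys/Arg (+1) and Asp/Glu (−1); with His treated as neutral, nothing else contributes.
Positive (K, R): Lys1, Lys7, Arg14, Lys16, Arg22, Arg26 → +6.
Negative (D, E): Glu5, Glu23 → −2.
Net charge = (+6) + (−2) = +4.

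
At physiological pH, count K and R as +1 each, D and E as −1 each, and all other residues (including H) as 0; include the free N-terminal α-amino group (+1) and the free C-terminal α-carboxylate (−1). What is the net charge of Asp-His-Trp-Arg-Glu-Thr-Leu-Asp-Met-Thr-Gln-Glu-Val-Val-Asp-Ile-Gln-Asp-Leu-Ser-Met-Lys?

Positive (K, R): Arg4, Lys22 → +2.
Negative (D, E): Asp1, Glu5, Asp8, Glu12, Asp15, Asp18 → −6.
The N-terminus (+1) and C-terminus (−1) cancel.
Net charge = (+2) + (−6) = −4.

-4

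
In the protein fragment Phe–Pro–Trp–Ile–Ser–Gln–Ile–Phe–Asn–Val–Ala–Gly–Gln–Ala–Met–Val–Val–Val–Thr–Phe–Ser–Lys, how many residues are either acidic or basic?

Acidic: D, E. Basic: H, K, R.
Acidic residues here: none (0).
Basic residues here: Lys22 (1).
The two groups share no amino acid, so total = 0 + 1 = 1.

1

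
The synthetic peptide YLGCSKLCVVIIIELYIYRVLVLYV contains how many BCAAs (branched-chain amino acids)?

The BCAAs are Val, Leu, and Ile — aliphatic side chains with a branch point.
Matching residues: L2, L7, V9, V10, I11, I12, I13, L15, I17, V20, L21, V22, L23, V25.

14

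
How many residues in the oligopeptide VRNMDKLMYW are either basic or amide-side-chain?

Basic: H, K, R. Amide-side-chain: N, Q.
Basic residues here: R2, K6 (2).
Amide-side-chain residues here: N3 (1).
The two groups share no amino acid, so total = 2 + 1 = 3.

3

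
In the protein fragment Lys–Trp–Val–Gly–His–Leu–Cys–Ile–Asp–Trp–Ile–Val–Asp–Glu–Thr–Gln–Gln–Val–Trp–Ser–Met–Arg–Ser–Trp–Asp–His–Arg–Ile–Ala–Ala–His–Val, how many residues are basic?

6

K, R, and H are the three residues with basic side chains (ε-amine, guanidinium, and imidazole respectively).
Matching residues: Lys1, His5, Arg22, His26, Arg27, His31.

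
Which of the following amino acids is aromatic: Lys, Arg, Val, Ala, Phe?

The aromatic amino acids are Phe (F, benzyl), Trp (W, indole), and Tyr (Y, phenol).
Of the listed options, only Phe belongs to this group.

Phe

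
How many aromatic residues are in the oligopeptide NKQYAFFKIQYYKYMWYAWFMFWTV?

Phenylalanine (F), tryptophan (W), and tyrosine (Y) have aromatic ring side chains.
Matching residues: Y4, F6, F7, Y11, Y12, Y14, W16, Y17, W19, F20, F22, W23.

12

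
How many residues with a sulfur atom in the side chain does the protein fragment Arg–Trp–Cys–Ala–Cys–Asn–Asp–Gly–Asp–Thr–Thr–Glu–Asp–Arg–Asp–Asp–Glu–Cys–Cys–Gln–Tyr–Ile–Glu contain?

4

The sulfur-bearing residues are cysteine (–SH) and methionine (–S–CH₃).
Matching residues: Cys3, Cys5, Cys18, Cys19.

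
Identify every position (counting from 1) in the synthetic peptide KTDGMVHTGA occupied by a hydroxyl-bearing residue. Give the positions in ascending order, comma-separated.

Serine (S), threonine (T), and tyrosine (Y) each carry a hydroxyl group on the side chain.
Matching residues: T2, T8.

2, 8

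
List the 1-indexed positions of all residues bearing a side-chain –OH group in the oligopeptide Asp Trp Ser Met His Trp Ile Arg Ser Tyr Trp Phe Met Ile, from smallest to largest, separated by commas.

3, 9, 10

The –OH-bearing residues are Ser, Thr (aliphatic alcohols), and Tyr (phenol).
Matching residues: Ser3, Ser9, Tyr10.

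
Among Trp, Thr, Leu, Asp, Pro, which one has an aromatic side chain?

Trp

F, W, and Y each carry an aromatic ring on the side chain.
Of the listed options, only Trp belongs to this group.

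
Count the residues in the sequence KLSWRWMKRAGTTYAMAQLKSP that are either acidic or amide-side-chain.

1

Acidic: D, E. Amide-side-chain: N, Q.
Acidic residues here: none (0).
Amide-side-chain residues here: Q18 (1).
The two groups share no amino acid, so total = 0 + 1 = 1.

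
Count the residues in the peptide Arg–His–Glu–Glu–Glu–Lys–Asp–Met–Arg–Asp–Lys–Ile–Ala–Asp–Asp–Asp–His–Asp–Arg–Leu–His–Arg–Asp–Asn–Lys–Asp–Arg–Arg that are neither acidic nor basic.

Acidic: D, E. Basic: K, R, H. All other residues are neither.
Matching residues: Met8, Ile12, Ala13, Leu20, Asn24.

5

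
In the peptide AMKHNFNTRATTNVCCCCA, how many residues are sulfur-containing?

The sulfur-bearing residues are cysteine (–SH) and methionine (–S–CH₃).
Matching residues: M2, C15, C16, C17, C18.

5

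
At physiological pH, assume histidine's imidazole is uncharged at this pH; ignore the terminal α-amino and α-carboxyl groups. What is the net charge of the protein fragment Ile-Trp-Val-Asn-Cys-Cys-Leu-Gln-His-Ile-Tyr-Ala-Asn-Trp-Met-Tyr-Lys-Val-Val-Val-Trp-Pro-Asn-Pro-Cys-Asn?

Near pH 7.4, K and R contribute +1 each, D and E contribute −1 each, and every other side chain (His included, as stated) is uncharged.
Positive (K, R): Lys17 → +1.
Negative (D, E): none → −0.
Net charge = (+1) + (−0) = +1.

+1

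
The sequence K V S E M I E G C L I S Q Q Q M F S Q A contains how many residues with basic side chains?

Lysine (K), arginine (R), and histidine (H) have basic, nitrogen-containing side chains.
Matching residues: K1.

1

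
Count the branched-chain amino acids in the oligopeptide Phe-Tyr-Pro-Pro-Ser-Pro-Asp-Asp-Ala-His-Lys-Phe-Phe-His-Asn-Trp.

0

Valine (V), leucine (L), and isoleucine (I) are the branched-chain amino acids.
None of the 16 residues belong to this group.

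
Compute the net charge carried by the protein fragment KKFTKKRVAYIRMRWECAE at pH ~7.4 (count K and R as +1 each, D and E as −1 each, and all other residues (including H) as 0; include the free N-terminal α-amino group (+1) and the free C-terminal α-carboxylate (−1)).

+5

Positive (K, R): K1, K2, K5, K6, R7, R12, R14 → +7.
Negative (D, E): E16, E19 → −2.
The N-terminus (+1) and C-terminus (−1) cancel.
Net charge = (+7) + (−2) = +5.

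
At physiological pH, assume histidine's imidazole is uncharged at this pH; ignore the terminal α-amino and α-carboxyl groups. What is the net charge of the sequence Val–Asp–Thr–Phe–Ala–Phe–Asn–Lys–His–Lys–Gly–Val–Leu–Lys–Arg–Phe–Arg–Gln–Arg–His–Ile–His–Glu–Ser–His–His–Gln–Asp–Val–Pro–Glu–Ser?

+2

At pH ~7.4 the Lys and Arg side chains are protonated (+1), the Asp and Glu side chains are deprotonated (−1), and with His taken as neutral all other side chains carry no charge.
Positive (K, R): Lys8, Lys10, Lys14, Arg15, Arg17, Arg19 → +6.
Negative (D, E): Asp2, Glu23, Asp28, Glu31 → −4.
Net charge = (+6) + (−4) = +2.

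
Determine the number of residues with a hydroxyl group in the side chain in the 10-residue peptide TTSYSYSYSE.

The –OH-bearing residues are Ser, Thr (aliphatic alcohols), and Tyr (phenol).
Matching residues: T1, T2, S3, Y4, S5, Y6, S7, Y8, S9.

9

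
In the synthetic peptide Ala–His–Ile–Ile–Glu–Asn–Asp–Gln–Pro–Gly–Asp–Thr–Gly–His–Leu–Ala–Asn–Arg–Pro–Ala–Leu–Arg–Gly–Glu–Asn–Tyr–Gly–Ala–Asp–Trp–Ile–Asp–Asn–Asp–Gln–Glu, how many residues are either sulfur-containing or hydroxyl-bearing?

Sulfur-containing: C, M. Hydroxyl-bearing: S, T, Y.
Sulfur-containing residues here: none (0).
Hydroxyl-bearing residues here: Thr12, Tyr26 (2).
The two groups share no amino acid, so total = 0 + 2 = 2.

2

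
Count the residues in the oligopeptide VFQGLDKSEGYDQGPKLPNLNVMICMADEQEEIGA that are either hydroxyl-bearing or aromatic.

3

Hydroxyl-bearing: S, T, Y. Aromatic: F, W, Y.
Hydroxyl-bearing residues here: S8, Y11 (2).
Aromatic residues here: F2, Y11 (2).
Y is in both groups, so the 1 Y residue must not be double-counted.
Total = 2 + 2 − 1 = 3.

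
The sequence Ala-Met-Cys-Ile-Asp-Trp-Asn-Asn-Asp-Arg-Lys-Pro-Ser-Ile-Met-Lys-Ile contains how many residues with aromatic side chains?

F, W, and Y each carry an aromatic ring on the side chain.
Matching residues: Trp6.

1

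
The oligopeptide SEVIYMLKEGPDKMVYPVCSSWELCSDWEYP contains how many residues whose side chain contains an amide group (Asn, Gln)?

0

None of the 31 residues belong to this group.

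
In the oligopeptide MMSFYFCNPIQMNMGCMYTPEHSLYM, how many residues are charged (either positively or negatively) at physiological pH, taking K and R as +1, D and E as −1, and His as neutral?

Charged side chains at pH ~7.4: K, R (positive); D, E (negative).
Matching residues: E21.

1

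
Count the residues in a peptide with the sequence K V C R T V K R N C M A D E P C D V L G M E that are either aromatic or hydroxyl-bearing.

1

Aromatic: F, W, Y. Hydroxyl-bearing: S, T, Y.
Aromatic residues here: none (0).
Hydroxyl-bearing residues here: T5 (1).
(Y belongs to both groups, but none appear in this sequence.) Total = 0 + 1 = 1.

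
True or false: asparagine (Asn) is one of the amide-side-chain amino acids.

True

The amide-side-chain residues are Asn (N) and Gln (Q).
Asparagine is in this group.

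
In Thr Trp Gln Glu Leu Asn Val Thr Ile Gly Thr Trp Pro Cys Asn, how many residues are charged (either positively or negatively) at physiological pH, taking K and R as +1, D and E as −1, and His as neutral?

1

Charged side chains at pH ~7.4: K, R (positive); D, E (negative).
Matching residues: Glu4.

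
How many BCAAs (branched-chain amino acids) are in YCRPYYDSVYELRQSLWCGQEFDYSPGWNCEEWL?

4

The BCAAs are Val, Leu, and Ile — aliphatic side chains with a branch point.
Matching residues: V9, L12, L16, L34.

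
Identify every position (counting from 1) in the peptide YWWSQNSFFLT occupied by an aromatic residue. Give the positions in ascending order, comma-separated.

F, W, and Y each carry an aromatic ring on the side chain.
Matching residues: Y1, W2, W3, F8, F9.

1, 2, 3, 8, 9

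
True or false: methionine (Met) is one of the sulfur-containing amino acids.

Only Cys (C) and Met (M) have a sulfur atom in the side chain.
Methionine is in this group.

True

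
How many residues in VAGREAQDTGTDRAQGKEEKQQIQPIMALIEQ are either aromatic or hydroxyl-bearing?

Aromatic: F, W, Y. Hydroxyl-bearing: S, T, Y.
Aromatic residues here: none (0).
Hydroxyl-bearing residues here: T9, T11 (2).
(Y belongs to both groups, but none appear in this sequence.) Total = 0 + 2 = 2.

2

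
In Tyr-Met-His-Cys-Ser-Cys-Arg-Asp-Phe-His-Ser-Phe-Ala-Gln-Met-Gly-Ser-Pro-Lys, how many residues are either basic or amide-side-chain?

5

Basic: H, K, R. Amide-side-chain: N, Q.
Basic residues here: His3, Arg7, His10, Lys19 (4).
Amide-side-chain residues here: Gln14 (1).
The two groups share no amino acid, so total = 4 + 1 = 5.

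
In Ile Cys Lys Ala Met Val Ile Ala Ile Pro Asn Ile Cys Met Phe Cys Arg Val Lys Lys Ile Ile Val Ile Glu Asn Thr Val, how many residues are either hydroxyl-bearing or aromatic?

Hydroxyl-bearing: S, T, Y. Aromatic: F, W, Y.
Hydroxyl-bearing residues here: Thr27 (1).
Aromatic residues here: Phe15 (1).
(Y belongs to both groups, but none appear in this sequence.) Total = 1 + 1 = 2.

2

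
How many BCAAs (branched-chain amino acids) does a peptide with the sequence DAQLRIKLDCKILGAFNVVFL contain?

The BCAAs are Val, Leu, and Ile — aliphatic side chains with a branch point.
Matching residues: L4, I6, L8, I12, L13, V18, V19, L21.

8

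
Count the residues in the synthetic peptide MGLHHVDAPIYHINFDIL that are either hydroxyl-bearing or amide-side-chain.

2

Hydroxyl-bearing: S, T, Y. Amide-side-chain: N, Q.
Hydroxyl-bearing residues here: Y11 (1).
Amide-side-chain residues here: N14 (1).
The two groups share no amino acid, so total = 1 + 1 = 2.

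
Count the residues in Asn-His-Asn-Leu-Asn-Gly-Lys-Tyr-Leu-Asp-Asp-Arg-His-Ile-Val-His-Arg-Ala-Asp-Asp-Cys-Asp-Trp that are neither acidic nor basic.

Acidic: D, E. Basic: K, R, H. All other residues are neither.
Matching residues: Asn1, Asn3, Leu4, Asn5, Gly6, Tyr8, Leu9, Ile14, Val15, Ala18, Cys21, Trp23.

12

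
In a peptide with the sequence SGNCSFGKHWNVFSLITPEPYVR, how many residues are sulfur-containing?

The sulfur-bearing residues are cysteine (–SH) and methionine (–S–CH₃).
Matching residues: C4.

1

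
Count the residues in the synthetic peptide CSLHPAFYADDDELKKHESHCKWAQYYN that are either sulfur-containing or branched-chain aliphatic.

4

Sulfur-containing: C, M. Branched-chain aliphatic: I, L, V.
Sulfur-containing residues here: C1, C21 (2).
Branched-chain aliphatic residues here: L3, L14 (2).
The two groups share no amino acid, so total = 2 + 2 = 4.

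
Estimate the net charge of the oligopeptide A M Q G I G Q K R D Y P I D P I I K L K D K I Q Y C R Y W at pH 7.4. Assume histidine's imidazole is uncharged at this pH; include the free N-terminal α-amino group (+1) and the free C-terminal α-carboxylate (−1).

The side chains ionized at physiological pH are Lys/Arg (+1) and Asp/Glu (−1); with His treated as neutral, nothing else contributes.
Positive (K, R): K8, R9, K18, K20, K22, R27 → +6.
Negative (D, E): D10, D14, D21 → −3.
The N-terminus (+1) and C-terminus (−1) cancel.
Net charge = (+6) + (−3) = +3.

+3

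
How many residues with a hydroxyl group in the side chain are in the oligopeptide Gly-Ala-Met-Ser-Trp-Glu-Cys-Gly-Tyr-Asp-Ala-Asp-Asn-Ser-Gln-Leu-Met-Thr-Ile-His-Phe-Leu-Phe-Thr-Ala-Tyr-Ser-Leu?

The –OH-bearing residues are Ser, Thr (aliphatic alcohols), and Tyr (phenol).
Matching residues: Ser4, Tyr9, Ser14, Thr18, Thr24, Tyr26, Ser27.

7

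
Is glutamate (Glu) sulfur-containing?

No

Cysteine (C, thiol) and methionine (M, thioether) are the two sulfur-containing amino acids.
Glutamate is not in this group.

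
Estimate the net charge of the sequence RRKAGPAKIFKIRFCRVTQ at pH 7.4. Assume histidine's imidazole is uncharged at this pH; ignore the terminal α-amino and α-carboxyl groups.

The side chains ionized at physiological pH are Lys/Arg (+1) and Asp/Glu (−1); with His treated as neutral, nothing else contributes.
Positive (K, R): R1, R2, K3, K8, K11, R13, R16 → +7.
Negative (D, E): none → −0.
Net charge = (+7) + (−0) = +7.

+7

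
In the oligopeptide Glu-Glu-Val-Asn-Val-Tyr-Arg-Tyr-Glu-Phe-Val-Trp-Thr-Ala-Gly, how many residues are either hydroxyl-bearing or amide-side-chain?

4

Hydroxyl-bearing: S, T, Y. Amide-side-chain: N, Q.
Hydroxyl-bearing residues here: Tyr6, Tyr8, Thr13 (3).
Amide-side-chain residues here: Asn4 (1).
The two groups share no amino acid, so total = 3 + 1 = 4.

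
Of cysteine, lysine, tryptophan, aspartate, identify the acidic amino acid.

Aspartate (D) and glutamate (E) have carboxylic-acid side chains and are the acidic amino acids.
Of the listed options, only aspartate belongs to this group.

aspartate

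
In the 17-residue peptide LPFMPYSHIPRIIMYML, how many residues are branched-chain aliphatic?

5

Valine (V), leucine (L), and isoleucine (I) are the branched-chain amino acids.
Matching residues: L1, I9, I12, I13, L17.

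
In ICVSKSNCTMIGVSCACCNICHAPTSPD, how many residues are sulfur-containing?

The sulfur-bearing residues are cysteine (–SH) and methionine (–S–CH₃).
Matching residues: C2, C8, M10, C15, C17, C18, C21.

7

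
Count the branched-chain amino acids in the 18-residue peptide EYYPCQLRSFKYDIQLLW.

4

Valine (V), leucine (L), and isoleucine (I) are the branched-chain amino acids.
Matching residues: L7, I14, L16, L17.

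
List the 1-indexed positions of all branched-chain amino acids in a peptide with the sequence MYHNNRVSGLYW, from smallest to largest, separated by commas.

Valine (V), leucine (L), and isoleucine (I) are the branched-chain amino acids.
Matching residues: V7, L10.

7, 10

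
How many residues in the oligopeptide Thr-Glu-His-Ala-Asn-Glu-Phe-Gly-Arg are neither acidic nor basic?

Acidic: D, E. Basic: K, R, H. All other residues are neither.
Matching residues: Thr1, Ala4, Asn5, Phe7, Gly8.

5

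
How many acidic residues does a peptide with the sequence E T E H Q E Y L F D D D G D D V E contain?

9

The acidic residues are Asp (D) and Glu (E), whose side chains end in a carboxylate group.
Matching residues: E1, E3, E6, D10, D11, D12, D14, D15, E17.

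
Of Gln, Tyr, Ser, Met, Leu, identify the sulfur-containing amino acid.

Met

Cysteine (C, thiol) and methionine (M, thioether) are the two sulfur-containing amino acids.
Of the listed options, only Met belongs to this group.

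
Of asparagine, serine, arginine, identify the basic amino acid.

Lysine (K), arginine (R), and histidine (H) have basic, nitrogen-containing side chains.
Of the listed options, only arginine belongs to this group.

arginine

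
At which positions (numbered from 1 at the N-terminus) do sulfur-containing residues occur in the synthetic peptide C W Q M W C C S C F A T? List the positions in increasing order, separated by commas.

1, 4, 6, 7, 9

Cysteine (C, thiol) and methionine (M, thioether) are the two sulfur-containing amino acids.
Matching residues: C1, M4, C6, C7, C9.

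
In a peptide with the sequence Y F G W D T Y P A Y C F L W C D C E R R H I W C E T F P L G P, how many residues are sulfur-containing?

Only Cys (C) and Met (M) have a sulfur atom in the side chain.
Matching residues: C11, C15, C17, C24.

4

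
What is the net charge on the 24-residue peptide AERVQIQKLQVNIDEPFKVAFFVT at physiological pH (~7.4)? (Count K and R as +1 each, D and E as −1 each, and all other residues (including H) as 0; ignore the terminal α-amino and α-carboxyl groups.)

Positive (K, R): R3, K8, K18 → +3.
Negative (D, E): E2, D14, E15 → −3.
Net charge = (+3) + (−3) = 0.

0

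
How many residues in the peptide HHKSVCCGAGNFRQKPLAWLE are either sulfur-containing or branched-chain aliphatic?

5

Sulfur-containing: C, M. Branched-chain aliphatic: I, L, V.
Sulfur-containing residues here: C6, C7 (2).
Branched-chain aliphatic residues here: V5, L17, L20 (3).
The two groups share no amino acid, so total = 2 + 3 = 5.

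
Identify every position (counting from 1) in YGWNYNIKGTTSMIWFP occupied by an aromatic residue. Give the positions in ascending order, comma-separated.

1, 3, 5, 15, 16

Phenylalanine (F), tryptophan (W), and tyrosine (Y) have aromatic ring side chains.
Matching residues: Y1, W3, Y5, W15, F16.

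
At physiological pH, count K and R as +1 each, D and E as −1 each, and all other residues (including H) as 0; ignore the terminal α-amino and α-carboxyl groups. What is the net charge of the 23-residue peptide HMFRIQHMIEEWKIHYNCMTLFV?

Positive (K, R): R4, K13 → +2.
Negative (D, E): E10, E11 → −2.
Net charge = (+2) + (−2) = 0.

0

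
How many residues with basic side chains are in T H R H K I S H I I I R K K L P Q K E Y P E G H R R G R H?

14

Lysine (K), arginine (R), and histidine (H) have basic, nitrogen-containing side chains.
Matching residues: H2, R3, H4, K5, H8, R12, K13, K14, K18, H24, R25, R26, R28, H29.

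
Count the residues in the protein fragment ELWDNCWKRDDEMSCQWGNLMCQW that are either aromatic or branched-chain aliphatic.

6

Aromatic: F, W, Y. Branched-chain aliphatic: I, L, V.
Aromatic residues here: W3, W7, W17, W24 (4).
Branched-chain aliphatic residues here: L2, L20 (2).
The two groups share no amino acid, so total = 4 + 2 = 6.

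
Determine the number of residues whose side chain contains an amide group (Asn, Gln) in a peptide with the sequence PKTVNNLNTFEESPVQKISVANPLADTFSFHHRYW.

Matching residues: N5, N6, N8, Q16, N22.

5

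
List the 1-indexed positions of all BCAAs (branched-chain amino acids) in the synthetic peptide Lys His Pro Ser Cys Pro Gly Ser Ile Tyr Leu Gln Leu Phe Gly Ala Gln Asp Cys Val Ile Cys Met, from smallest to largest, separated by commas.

The BCAAs are Val, Leu, and Ile — aliphatic side chains with a branch point.
Matching residues: Ile9, Leu11, Leu13, Val20, Ile21.

9, 11, 13, 20, 21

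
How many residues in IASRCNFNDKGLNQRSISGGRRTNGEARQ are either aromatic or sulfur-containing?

Aromatic: F, W, Y. Sulfur-containing: C, M.
Aromatic residues here: F7 (1).
Sulfur-containing residues here: C5 (1).
The two groups share no amino acid, so total = 1 + 1 = 2.

2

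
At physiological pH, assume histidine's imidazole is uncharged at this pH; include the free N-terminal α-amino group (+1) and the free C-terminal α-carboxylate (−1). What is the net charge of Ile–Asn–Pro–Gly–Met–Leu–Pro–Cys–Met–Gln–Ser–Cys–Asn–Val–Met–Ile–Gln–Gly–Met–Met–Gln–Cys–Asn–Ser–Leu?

The side chains ionized at physiological pH are Lys/Arg (+1) and Asp/Glu (−1); with His treated as neutral, nothing else contributes.
Positive (K, R): none → +0.
Negative (D, E): none → −0.
The N-terminus (+1) and C-terminus (−1) cancel.
Net charge = (+0) + (−0) = 0.

0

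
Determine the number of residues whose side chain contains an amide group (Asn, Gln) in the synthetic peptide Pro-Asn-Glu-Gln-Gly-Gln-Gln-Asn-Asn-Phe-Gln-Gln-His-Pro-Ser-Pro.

8

Matching residues: Asn2, Gln4, Gln6, Gln7, Asn8, Asn9, Gln11, Gln12.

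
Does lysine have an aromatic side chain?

The aromatic amino acids are Phe (F, benzyl), Trp (W, indole), and Tyr (Y, phenol).
Lysine is not in this group.

No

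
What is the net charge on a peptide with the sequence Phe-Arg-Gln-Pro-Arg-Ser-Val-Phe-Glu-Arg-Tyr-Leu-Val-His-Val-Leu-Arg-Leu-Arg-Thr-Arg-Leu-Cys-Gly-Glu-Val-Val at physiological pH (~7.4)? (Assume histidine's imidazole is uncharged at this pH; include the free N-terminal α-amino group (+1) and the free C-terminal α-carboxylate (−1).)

+4

At pH ~7.4 the Lys and Arg side chains are protonated (+1), the Asp and Glu side chains are deprotonated (−1), and with His taken as neutral all other side chains carry no charge.
Positive (K, R): Arg2, Arg5, Arg10, Arg17, Arg19, Arg21 → +6.
Negative (D, E): Glu9, Glu25 → −2.
The N-terminus (+1) and C-terminus (−1) cancel.
Net charge = (+6) + (−2) = +4.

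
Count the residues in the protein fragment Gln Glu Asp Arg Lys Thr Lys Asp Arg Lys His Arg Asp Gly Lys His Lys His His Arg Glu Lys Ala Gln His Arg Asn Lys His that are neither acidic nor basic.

6

Acidic: D, E. Basic: K, R, H. All other residues are neither.
Matching residues: Gln1, Thr6, Gly14, Ala23, Gln24, Asn27.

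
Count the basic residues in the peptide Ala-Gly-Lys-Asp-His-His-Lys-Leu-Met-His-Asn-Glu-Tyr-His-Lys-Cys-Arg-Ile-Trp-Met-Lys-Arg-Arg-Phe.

Lysine (K), arginine (R), and histidine (H) have basic, nitrogen-containing side chains.
Matching residues: Lys3, His5, His6, Lys7, His10, His14, Lys15, Arg17, Lys21, Arg22, Arg23.

11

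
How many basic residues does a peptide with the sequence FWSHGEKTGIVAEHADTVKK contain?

The basic amino acids are Lys (K), Arg (R), and His (H).
Matching residues: H4, K7, H14, K19, K20.

5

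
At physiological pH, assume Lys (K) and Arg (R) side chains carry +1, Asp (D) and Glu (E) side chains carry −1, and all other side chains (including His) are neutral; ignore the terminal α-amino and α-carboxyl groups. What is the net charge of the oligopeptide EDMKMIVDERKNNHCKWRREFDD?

Positive (K, R): K4, R10, K11, K16, R18, R19 → +6.
Negative (D, E): E1, D2, D8, E9, E20, D22, D23 → −7.
Net charge = (+6) + (−7) = −1.

-1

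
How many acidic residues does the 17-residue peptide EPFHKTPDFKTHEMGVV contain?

The acidic residues are Asp (D) and Glu (E), whose side chains end in a carboxylate group.
Matching residues: E1, D8, E13.

3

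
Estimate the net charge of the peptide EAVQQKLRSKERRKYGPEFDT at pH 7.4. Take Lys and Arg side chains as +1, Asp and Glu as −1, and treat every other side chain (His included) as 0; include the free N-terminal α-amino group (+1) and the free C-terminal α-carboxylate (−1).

+2

Positive (K, R): K6, R8, K10, R12, R13, K14 → +6.
Negative (D, E): E1, E11, E18, D20 → −4.
The N-terminus (+1) and C-terminus (−1) cancel.
Net charge = (+6) + (−4) = +2.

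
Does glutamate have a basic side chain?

Lysine (K), arginine (R), and histidine (H) have basic, nitrogen-containing side chains.
Glutamate is not in this group.

No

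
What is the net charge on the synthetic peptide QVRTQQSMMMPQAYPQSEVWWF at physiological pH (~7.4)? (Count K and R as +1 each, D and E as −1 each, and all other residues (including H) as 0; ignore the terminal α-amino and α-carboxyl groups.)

Positive (K, R): R3 → +1.
Negative (D, E): E18 → −1.
Net charge = (+1) + (−1) = 0.

0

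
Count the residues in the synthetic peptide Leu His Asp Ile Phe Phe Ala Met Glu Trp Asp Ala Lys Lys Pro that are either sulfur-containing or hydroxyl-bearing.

Sulfur-containing: C, M. Hydroxyl-bearing: S, T, Y.
Sulfur-containing residues here: Met8 (1).
Hydroxyl-bearing residues here: none (0).
The two groups share no amino acid, so total = 1 + 0 = 1.

1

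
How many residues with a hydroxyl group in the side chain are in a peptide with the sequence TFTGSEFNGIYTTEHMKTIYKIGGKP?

8

The –OH-bearing residues are Ser, Thr (aliphatic alcohols), and Tyr (phenol).
Matching residues: T1, T3, S5, Y11, T12, T13, T18, Y20.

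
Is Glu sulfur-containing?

No

The sulfur-bearing residues are cysteine (–SH) and methionine (–S–CH₃).
Glutamate is not in this group.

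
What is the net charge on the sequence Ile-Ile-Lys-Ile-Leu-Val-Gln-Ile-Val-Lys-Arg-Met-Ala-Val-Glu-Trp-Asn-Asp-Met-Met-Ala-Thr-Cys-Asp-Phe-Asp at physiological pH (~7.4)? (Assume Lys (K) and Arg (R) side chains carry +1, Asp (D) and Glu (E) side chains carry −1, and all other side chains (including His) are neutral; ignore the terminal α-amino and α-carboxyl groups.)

-1

Positive (K, R): Lys3, Lys10, Arg11 → +3.
Negative (D, E): Glu15, Asp18, Asp24, Asp26 → −4.
Net charge = (+3) + (−4) = −1.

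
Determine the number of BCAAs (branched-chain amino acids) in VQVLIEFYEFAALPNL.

6

Valine (V), leucine (L), and isoleucine (I) are the branched-chain amino acids.
Matching residues: V1, V3, L4, I5, L13, L16.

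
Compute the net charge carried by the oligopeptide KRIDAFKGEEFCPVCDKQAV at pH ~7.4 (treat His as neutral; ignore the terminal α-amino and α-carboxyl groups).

0

At pH ~7.4 the Lys and Arg side chains are protonated (+1), the Asp and Glu side chains are deprotonated (−1), and with His taken as neutral all other side chains carry no charge.
Positive (K, R): K1, R2, K7, K17 → +4.
Negative (D, E): D4, E9, E10, D16 → −4.
Net charge = (+4) + (−4) = 0.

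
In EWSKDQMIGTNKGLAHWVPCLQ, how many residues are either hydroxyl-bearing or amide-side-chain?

5

Hydroxyl-bearing: S, T, Y. Amide-side-chain: N, Q.
Hydroxyl-bearing residues here: S3, T10 (2).
Amide-side-chain residues here: Q6, N11, Q22 (3).
The two groups share no amino acid, so total = 2 + 3 = 5.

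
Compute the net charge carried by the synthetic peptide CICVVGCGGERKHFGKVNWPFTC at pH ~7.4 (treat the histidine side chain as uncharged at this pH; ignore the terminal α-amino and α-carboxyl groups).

Near pH 7.4, K and R contribute +1 each, D and E contribute −1 each, and every other side chain (His included, as stated) is uncharged.
Positive (K, R): R11, K12, K16 → +3.
Negative (D, E): E10 → −1.
Net charge = (+3) + (−1) = +2.

+2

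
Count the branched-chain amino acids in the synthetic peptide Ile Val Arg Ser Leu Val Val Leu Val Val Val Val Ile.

11

V, L, and I make up the branched-chain aliphatic group.
Matching residues: Ile1, Val2, Leu5, Val6, Val7, Leu8, Val9, Val10, Val11, Val12, Ile13.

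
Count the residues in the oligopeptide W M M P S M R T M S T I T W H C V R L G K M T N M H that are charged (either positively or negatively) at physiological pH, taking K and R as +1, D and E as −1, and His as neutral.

Charged side chains at pH ~7.4: K, R (positive); D, E (negative).
Matching residues: R7, R18, K21.

3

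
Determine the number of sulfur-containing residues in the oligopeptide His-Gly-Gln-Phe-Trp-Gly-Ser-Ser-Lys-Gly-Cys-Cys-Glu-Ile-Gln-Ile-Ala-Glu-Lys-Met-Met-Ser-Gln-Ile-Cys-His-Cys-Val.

6

The sulfur-bearing residues are cysteine (–SH) and methionine (–S–CH₃).
Matching residues: Cys11, Cys12, Met20, Met21, Cys25, Cys27.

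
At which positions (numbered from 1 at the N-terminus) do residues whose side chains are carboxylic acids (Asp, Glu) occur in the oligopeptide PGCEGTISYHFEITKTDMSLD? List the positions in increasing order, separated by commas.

4, 12, 17, 21

Matching residues: E4, E12, D17, D21.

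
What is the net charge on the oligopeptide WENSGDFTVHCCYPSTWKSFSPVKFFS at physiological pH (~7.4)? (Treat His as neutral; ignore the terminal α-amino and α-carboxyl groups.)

The side chains ionized at physiological pH are Lys/Arg (+1) and Asp/Glu (−1); with His treated as neutral, nothing else contributes.
Positive (K, R): K18, K24 → +2.
Negative (D, E): E2, D6 → −2.
Net charge = (+2) + (−2) = 0.

0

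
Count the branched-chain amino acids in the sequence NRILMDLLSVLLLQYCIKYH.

V, L, and I make up the branched-chain aliphatic group.
Matching residues: I3, L4, L7, L8, V10, L11, L12, L13, I17.

9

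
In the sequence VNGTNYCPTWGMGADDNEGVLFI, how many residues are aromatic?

The aromatic amino acids are Phe (F, benzyl), Trp (W, indole), and Tyr (Y, phenol).
Matching residues: Y6, W10, F22.

3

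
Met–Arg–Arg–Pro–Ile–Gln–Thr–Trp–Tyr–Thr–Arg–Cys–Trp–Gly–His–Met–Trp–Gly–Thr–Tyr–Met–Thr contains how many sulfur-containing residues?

4

Only Cys (C) and Met (M) have a sulfur atom in the side chain.
Matching residues: Met1, Cys12, Met16, Met21.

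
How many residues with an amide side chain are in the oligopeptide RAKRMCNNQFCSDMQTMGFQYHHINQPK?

7

The amide-side-chain residues are Asn (N) and Gln (Q).
Matching residues: N7, N8, Q9, Q15, Q20, N25, Q26.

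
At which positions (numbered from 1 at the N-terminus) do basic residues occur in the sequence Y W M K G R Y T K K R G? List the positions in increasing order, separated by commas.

Lysine (K), arginine (R), and histidine (H) have basic, nitrogen-containing side chains.
Matching residues: K4, R6, K9, K10, R11.

4, 6, 9, 10, 11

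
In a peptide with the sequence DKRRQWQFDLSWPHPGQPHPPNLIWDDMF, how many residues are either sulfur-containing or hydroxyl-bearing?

Sulfur-containing: C, M. Hydroxyl-bearing: S, T, Y.
Sulfur-containing residues here: M28 (1).
Hydroxyl-bearing residues here: S11 (1).
The two groups share no amino acid, so total = 1 + 1 = 2.

2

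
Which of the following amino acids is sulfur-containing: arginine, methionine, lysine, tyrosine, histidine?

methionine

The sulfur-bearing residues are cysteine (–SH) and methionine (–S–CH₃).
Of the listed options, only methionine belongs to this group.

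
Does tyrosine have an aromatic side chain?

F, W, and Y each carry an aromatic ring on the side chain.
Tyrosine is in this group.

Yes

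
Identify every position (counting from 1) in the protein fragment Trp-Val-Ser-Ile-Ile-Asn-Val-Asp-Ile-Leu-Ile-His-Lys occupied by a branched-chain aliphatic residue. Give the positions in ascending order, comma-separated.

2, 4, 5, 7, 9, 10, 11

V, L, and I make up the branched-chain aliphatic group.
Matching residues: Val2, Ile4, Ile5, Val7, Ile9, Leu10, Ile11.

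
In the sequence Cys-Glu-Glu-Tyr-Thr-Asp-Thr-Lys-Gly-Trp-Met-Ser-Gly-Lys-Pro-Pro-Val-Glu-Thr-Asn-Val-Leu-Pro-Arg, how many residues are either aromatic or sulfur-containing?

Aromatic: F, W, Y. Sulfur-containing: C, M.
Aromatic residues here: Tyr4, Trp10 (2).
Sulfur-containing residues here: Cys1, Met11 (2).
The two groups share no amino acid, so total = 2 + 2 = 4.

4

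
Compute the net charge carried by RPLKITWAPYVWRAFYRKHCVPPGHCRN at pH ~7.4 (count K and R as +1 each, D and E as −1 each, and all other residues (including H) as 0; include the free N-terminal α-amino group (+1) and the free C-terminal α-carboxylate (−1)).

Positive (K, R): R1, K4, R13, R17, K18, R27 → +6.
Negative (D, E): none → −0.
The N-terminus (+1) and C-terminus (−1) cancel.
Net charge = (+6) + (−0) = +6.

+6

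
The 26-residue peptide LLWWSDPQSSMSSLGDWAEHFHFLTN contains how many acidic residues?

3

The acidic residues are Asp (D) and Glu (E), whose side chains end in a carboxylate group.
Matching residues: D6, D16, E19.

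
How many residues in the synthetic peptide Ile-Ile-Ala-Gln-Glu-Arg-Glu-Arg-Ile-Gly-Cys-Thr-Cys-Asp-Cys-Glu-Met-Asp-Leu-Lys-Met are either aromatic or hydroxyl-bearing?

Aromatic: F, W, Y. Hydroxyl-bearing: S, T, Y.
Aromatic residues here: none (0).
Hydroxyl-bearing residues here: Thr12 (1).
(Y belongs to both groups, but none appear in this sequence.) Total = 0 + 1 = 1.

1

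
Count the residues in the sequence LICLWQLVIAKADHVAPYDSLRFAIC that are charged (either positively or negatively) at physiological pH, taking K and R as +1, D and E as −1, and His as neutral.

Charged side chains at pH ~7.4: K, R (positive); D, E (negative).
Matching residues: K11, D13, D19, R22.

4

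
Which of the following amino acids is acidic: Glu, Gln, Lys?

The acidic residues are Asp (D) and Glu (E), whose side chains end in a carboxylate group.
Of the listed options, only Glu belongs to this group.

Glu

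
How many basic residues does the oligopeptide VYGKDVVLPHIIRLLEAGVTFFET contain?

Lysine (K), arginine (R), and histidine (H) have basic, nitrogen-containing side chains.
Matching residues: K4, H10, R13.

3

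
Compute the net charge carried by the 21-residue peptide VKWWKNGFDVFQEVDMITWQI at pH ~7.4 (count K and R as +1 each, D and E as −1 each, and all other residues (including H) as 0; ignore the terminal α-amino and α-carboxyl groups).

-1

Positive (K, R): K2, K5 → +2.
Negative (D, E): D9, E13, D15 → −3.
Net charge = (+2) + (−3) = −1.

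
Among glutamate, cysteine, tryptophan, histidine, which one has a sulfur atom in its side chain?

cysteine

The sulfur-bearing residues are cysteine (–SH) and methionine (–S–CH₃).
Of the listed options, only cysteine belongs to this group.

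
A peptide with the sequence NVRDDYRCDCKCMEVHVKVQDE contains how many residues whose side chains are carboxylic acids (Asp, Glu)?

Matching residues: D4, D5, D9, E14, D21, E22.

6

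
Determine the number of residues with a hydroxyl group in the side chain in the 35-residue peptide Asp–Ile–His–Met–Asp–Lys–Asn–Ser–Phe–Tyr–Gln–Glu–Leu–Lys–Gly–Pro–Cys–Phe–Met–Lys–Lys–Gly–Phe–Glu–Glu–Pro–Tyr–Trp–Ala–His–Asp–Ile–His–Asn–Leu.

3

S, T, and Y are the three residues with a side-chain hydroxyl.
Matching residues: Ser8, Tyr10, Tyr27.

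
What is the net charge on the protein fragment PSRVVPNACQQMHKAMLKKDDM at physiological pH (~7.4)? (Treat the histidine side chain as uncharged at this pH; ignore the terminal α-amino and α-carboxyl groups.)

The side chains ionized at physiological pH are Lys/Arg (+1) and Asp/Glu (−1); with His treated as neutral, nothing else contributes.
Positive (K, R): R3, K14, K18, K19 → +4.
Negative (D, E): D20, D21 → −2.
Net charge = (+4) + (−2) = +2.

+2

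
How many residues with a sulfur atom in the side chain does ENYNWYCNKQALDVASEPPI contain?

Cysteine (C, thiol) and methionine (M, thioether) are the two sulfur-containing amino acids.
Matching residues: C7.

1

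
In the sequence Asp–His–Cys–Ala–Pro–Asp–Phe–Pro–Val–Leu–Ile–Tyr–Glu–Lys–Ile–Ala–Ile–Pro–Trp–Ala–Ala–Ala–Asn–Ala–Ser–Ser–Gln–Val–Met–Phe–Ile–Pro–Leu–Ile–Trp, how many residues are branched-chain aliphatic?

9

V, L, and I make up the branched-chain aliphatic group.
Matching residues: Val9, Leu10, Ile11, Ile15, Ile17, Val28, Ile31, Leu33, Ile34.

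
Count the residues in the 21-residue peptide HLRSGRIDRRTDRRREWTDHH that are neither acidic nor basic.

7

Acidic: D, E. Basic: K, R, H. All other residues are neither.
Matching residues: L2, S4, G5, I7, T11, W17, T18.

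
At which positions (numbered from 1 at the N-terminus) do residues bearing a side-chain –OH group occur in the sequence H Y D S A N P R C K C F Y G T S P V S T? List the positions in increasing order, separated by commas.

Serine (S), threonine (T), and tyrosine (Y) each carry a hydroxyl group on the side chain.
Matching residues: Y2, S4, Y13, T15, S16, S19, T20.

2, 4, 13, 15, 16, 19, 20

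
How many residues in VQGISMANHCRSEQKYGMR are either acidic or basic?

5

Acidic: D, E. Basic: H, K, R.
Acidic residues here: E13 (1).
Basic residues here: H9, R11, K15, R19 (4).
The two groups share no amino acid, so total = 1 + 4 = 5.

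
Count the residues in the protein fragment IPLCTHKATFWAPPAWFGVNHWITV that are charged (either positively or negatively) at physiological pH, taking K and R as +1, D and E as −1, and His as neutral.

Charged side chains at pH ~7.4: K, R (positive); D, E (negative).
Matching residues: K7.

1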